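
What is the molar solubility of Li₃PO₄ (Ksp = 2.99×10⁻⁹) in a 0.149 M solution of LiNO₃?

Li₃PO₄(s) ⇌ 3 Li⁺(aq) + PO₄³⁻(aq)
Let s be the solubility of Li₃PO₄ here. The common ion gives [Li⁺] ≈ 0.149 M, and [PO₄³⁻] = s.
Ksp = [Li⁺]^3[PO₄³⁻] = (0.149)^3s
s = 2.99×10⁻⁹ / (0.149)^3 = 9.04×10⁻⁷
s = 9.04×10⁻⁷ M

9.04×10⁻⁷ M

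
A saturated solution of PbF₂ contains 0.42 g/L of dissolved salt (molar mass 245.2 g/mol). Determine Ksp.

Molar solubility s = (0.42 g/L) / (245.2 g/mol) = 1.713×10⁻³ mol/L
PbF₂(s) ⇌ Pb²⁺(aq) + 2 F⁻(aq)
If s mol/L of PbF₂ dissolves, [Pb²⁺] = s and [F⁻] = 2s.
Ksp = [Pb²⁺][F⁻]^2 = s · (2s)^2 = 4s^3
Ksp = 4 × (1.713×10⁻³)^3 = 2.0×10⁻⁸

Ksp = 2.0×10⁻⁸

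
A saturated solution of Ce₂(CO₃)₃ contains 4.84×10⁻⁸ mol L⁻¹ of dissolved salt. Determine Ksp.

Ksp = 2.87×10⁻³⁵

Ce₂(CO₃)₃(s) ⇌ 2 Ce³⁺(aq) + 3 CO₃²⁻(aq)
For each mole of Ce₂(CO₃)₃ that dissolves per liter, [Ce³⁺] = 2s and [CO₃²⁻] = 3s; let s denote this solubility.
Ksp = [Ce³⁺]^2[CO₃²⁻]^3 = (2s)^2 · (3s)^3 = 108s^5
Ksp = 108 × (4.84×10⁻⁸)^5 = 2.87×10⁻³⁵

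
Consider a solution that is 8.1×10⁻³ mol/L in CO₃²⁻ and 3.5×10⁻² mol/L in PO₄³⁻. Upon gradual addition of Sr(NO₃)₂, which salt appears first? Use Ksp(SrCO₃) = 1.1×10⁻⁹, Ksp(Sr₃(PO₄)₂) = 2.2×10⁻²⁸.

Sr₃(PO₄)₂

Each salt precipitates once Q = Ksp for that salt.
For SrCO₃: [Sr²⁺] = (Ksp/[CO₃²⁻]) = 1.4×10⁻⁷ mol/L
For Sr₃(PO₄)₂: [Sr²⁺] = (Ksp/[PO₄³⁻]^2)^(1/3) = 5.6×10⁻⁹ mol/L
Sr₃(PO₄)₂ requires the lower [Sr²⁺], so it precipitates first.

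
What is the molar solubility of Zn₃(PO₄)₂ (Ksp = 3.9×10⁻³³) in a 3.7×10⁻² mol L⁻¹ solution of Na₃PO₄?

Zn₃(PO₄)₂(s) ⇌ 3 Zn²⁺(aq) + 2 PO₄³⁻(aq)
With PO₄³⁻ already at 3.7×10⁻² mol L⁻¹ and s small, take [PO₄³⁻] ≈ 3.7×10⁻² mol L⁻¹ and [Zn²⁺] = 3s.
Ksp = [Zn²⁺]^3[PO₄³⁻]^2 = (3s)^3(3.7×10⁻²)^2
(3s)^3 = 3.9×10⁻³³ / (3.7×10⁻²)^2 = 2.8×10⁻³⁰
s = 4.7×10⁻¹¹ mol L⁻¹

4.7×10⁻¹¹ M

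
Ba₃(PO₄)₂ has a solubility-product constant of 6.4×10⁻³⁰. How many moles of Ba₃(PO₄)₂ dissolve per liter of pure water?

Ba₃(PO₄)₂(s) ⇌ 3 Ba²⁺(aq) + 2 PO₄³⁻(aq)
For each mole of Ba₃(PO₄)₂ that dissolves per liter, [Ba²⁺] = 3s and [PO₄³⁻] = 2s; let s denote this solubility.
Ksp = [Ba²⁺]^3[PO₄³⁻]^2 = (3s)^3 · (2s)^2 = 108s^5
108s^5 = 6.4×10⁻³⁰  ⇒  s^5 = 5.9×10⁻³²
s = 5.7×10⁻⁷ mol/L

5.7×10⁻⁷ M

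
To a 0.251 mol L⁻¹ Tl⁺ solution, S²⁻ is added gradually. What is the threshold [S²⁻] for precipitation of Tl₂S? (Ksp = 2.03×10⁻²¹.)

3.22×10⁻²⁰ M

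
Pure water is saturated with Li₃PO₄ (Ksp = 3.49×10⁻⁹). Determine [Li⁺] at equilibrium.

Li₃PO₄(s) ⇌ 3 Li⁺(aq) + PO₄³⁻(aq)
Let s be the molar solubility. Then [Li⁺] = 3s and [PO₄³⁻] = s.
Ksp = [Li⁺]^3[PO₄³⁻] = (3s)^3 · s = 27s^4 = 3.49×10⁻⁹
s = 3.37×10⁻³ mol/L
[Li⁺] = 3s = 1.01×10⁻² mol/L

1.01×10⁻² M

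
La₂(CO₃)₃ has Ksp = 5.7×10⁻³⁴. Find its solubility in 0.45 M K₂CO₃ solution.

La₂(CO₃)₃(s) ⇌ 2 La³⁺(aq) + 3 CO₃²⁻(aq)
Let s be the solubility of La₂(CO₃)₃ here. The common ion gives [CO₃²⁻] ≈ 0.45 M, and [La³⁺] = 2s.
Ksp = [La³⁺]^2[CO₃²⁻]^3 = (2s)^2(0.45)^3
(2s)^2 = 5.7×10⁻³⁴ / (0.45)^3 = 6.3×10⁻³³
s = 4.0×10⁻¹⁷ M

4.0×10⁻¹⁷ M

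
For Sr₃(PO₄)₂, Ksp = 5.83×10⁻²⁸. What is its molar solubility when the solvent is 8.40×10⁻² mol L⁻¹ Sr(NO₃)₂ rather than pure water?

4.96×10⁻¹³ M

Sr₃(PO₄)₂(s) ⇌ 3 Sr²⁺(aq) + 2 PO₄³⁻(aq)
With Sr²⁺ already at 8.40×10⁻² mol L⁻¹ and s small, take [Sr²⁺] ≈ 8.40×10⁻² mol L⁻¹ and [PO₄³⁻] = 2s.
Ksp = [Sr²⁺]^3[PO₄³⁻]^2 = (8.40×10⁻²)^3(2s)^2
(2s)^2 = 5.83×10⁻²⁸ / (8.40×10⁻²)^3 = 9.84×10⁻²⁵
s = 4.96×10⁻¹³ mol L⁻¹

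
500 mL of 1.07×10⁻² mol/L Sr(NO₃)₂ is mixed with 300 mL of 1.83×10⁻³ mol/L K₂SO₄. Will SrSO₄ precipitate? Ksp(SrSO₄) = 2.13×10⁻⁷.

Yes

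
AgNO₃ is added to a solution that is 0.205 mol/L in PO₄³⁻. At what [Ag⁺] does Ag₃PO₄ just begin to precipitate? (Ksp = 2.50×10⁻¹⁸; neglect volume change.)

The threshold for precipitation is Q = Ksp.
Ag₃PO₄(s) ⇌ 3 Ag⁺(aq) + PO₄³⁻(aq)
Ksp = [Ag⁺]^3[PO₄³⁻] = [Ag⁺]^3(0.205)
[Ag⁺]^3 = 2.50×10⁻¹⁸ / (0.205) = 1.22×10⁻¹⁷
[Ag⁺] = 2.30×10⁻⁶ mol/L

2.30×10⁻⁶ M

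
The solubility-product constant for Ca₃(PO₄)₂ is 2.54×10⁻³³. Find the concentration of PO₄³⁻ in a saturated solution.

Ca₃(PO₄)₂(s) ⇌ 3 Ca²⁺(aq) + 2 PO₄³⁻(aq)
For each mole of Ca₃(PO₄)₂ that dissolves per liter, [Ca²⁺] = 3s and [PO₄³⁻] = 2s; let s denote this solubility.
Ksp = [Ca²⁺]^3[PO₄³⁻]^2 = (3s)^3 · (2s)^2 = 108s^5 = 2.54×10⁻³³
s = 1.19×10⁻⁷ mol L⁻¹
[PO₄³⁻] = 2s = 2.37×10⁻⁷ mol L⁻¹

2.37×10⁻⁷ M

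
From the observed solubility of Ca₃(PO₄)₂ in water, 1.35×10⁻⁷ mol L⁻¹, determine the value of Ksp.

Ca₃(PO₄)₂(s) ⇌ 3 Ca²⁺(aq) + 2 PO₄³⁻(aq)
If s mol/L of Ca₃(PO₄)₂ dissolves, [Ca²⁺] = 3s and [PO₄³⁻] = 2s.
Ksp = [Ca²⁺]^3[PO₄³⁻]^2 = (3s)^3 · (2s)^2 = 108s^5
Ksp = 108 × (1.35×10⁻⁷)^5 = 4.84×10⁻³³

Ksp = 4.84×10⁻³³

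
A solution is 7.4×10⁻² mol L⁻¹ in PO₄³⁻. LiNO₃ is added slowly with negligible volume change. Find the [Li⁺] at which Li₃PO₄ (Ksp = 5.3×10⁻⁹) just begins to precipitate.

A salt starts to precipitate once the ion product Q reaches its Ksp.
Li₃PO₄(s) ⇌ 3 Li⁺(aq) + PO₄³⁻(aq)
Ksp = [Li⁺]^3[PO₄³⁻] = [Li⁺]^3(7.4×10⁻²)
[Li⁺]^3 = 5.3×10⁻⁹ / (7.4×10⁻²) = 7.2×10⁻⁸
[Li⁺] = 4.2×10⁻³ mol L⁻¹

4.2×10⁻³ M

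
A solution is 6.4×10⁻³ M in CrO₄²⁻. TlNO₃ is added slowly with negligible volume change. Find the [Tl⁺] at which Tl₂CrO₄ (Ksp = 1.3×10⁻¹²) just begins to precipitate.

A salt starts to precipitate once the ion product Q reaches its Ksp.
Tl₂CrO₄(s) ⇌ 2 Tl⁺(aq) + CrO₄²⁻(aq)
Ksp = [Tl⁺]^2[CrO₄²⁻] = [Tl⁺]^2(6.4×10⁻³)
[Tl⁺]^2 = 1.3×10⁻¹² / (6.4×10⁻³) = 2.0×10⁻¹⁰
[Tl⁺] = 1.4×10⁻⁵ M

1.4×10⁻⁵ M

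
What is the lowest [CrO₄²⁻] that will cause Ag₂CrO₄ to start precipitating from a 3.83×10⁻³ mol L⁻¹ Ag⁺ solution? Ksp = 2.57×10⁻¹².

1.75×10⁻⁷ M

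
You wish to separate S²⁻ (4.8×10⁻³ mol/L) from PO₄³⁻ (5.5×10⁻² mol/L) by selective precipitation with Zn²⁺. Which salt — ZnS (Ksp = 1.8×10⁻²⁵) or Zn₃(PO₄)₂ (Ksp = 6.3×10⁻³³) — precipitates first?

ZnS

The threshold for precipitation is Q = Ksp.
For ZnS: [Zn²⁺] = (Ksp/[S²⁻]) = 3.8×10⁻²³ mol/L
For Zn₃(PO₄)₂: [Zn²⁺] = (Ksp/[PO₄³⁻]^2)^(1/3) = 1.3×10⁻¹⁰ mol/L
Since ZnS needs less Zn²⁺ to reach saturation, it precipitates first.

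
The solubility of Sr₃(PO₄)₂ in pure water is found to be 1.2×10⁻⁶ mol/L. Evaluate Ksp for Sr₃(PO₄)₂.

Ksp = 2.7×10⁻²⁸

Sr₃(PO₄)₂(s) ⇌ 3 Sr²⁺(aq) + 2 PO₄³⁻(aq)
Let s be the molar solubility. Then [Sr²⁺] = 3s and [PO₄³⁻] = 2s.
Ksp = [Sr²⁺]^3[PO₄³⁻]^2 = (3s)^3 · (2s)^2 = 108s^5
Ksp = 108 × (1.2×10⁻⁶)^5 = 2.7×10⁻²⁸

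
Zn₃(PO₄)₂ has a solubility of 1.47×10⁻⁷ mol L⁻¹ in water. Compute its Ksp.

Zn₃(PO₄)₂(s) ⇌ 3 Zn²⁺(aq) + 2 PO₄³⁻(aq)
If s mol/L of Zn₃(PO₄)₂ dissolves, [Zn²⁺] = 3s and [PO₄³⁻] = 2s.
Ksp = [Zn²⁺]^3[PO₄³⁻]^2 = (3s)^3 · (2s)^2 = 108s^5
Ksp = 108 × (1.47×10⁻⁷)^5 = 7.41×10⁻³³

Ksp = 7.41×10⁻³³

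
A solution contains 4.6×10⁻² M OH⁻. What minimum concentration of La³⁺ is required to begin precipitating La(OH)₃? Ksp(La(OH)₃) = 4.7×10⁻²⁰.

A salt starts to precipitate once the ion product Q reaches its Ksp.
La(OH)₃(s) ⇌ La³⁺(aq) + 3 OH⁻(aq)
Ksp = [La³⁺][OH⁻]^3 = [La³⁺](4.6×10⁻²)^3
[La³⁺] = 4.7×10⁻²⁰ / (4.6×10⁻²)^3 = 4.8×10⁻¹⁶
[La³⁺] = 4.8×10⁻¹⁶ M

4.8×10⁻¹⁶ M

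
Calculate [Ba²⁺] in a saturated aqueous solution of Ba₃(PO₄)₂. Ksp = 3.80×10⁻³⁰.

1.54×10⁻⁶ M

Ba₃(PO₄)₂(s) ⇌ 3 Ba²⁺(aq) + 2 PO₄³⁻(aq)
Let s be the molar solubility. Then [Ba²⁺] = 3s and [PO₄³⁻] = 2s.
Ksp = [Ba²⁺]^3[PO₄³⁻]^2 = (3s)^3 · (2s)^2 = 108s^5 = 3.80×10⁻³⁰
s = 5.12×10⁻⁷ mol/L
[Ba²⁺] = 3s = 1.54×10⁻⁶ mol/L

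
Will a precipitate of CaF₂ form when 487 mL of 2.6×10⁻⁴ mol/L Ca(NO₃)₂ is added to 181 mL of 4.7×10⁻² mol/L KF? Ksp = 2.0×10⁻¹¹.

Yes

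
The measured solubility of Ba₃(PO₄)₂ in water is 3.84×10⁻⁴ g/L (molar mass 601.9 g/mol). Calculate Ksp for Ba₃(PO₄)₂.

s = (3.84×10⁻⁴ g L⁻¹)/(601.9 g mol⁻¹) = 6.3798×10⁻⁷ M
Ba₃(PO₄)₂(s) ⇌ 3 Ba²⁺(aq) + 2 PO₄³⁻(aq)
If s mol/L of Ba₃(PO₄)₂ dissolves, [Ba²⁺] = 3s and [PO₄³⁻] = 2s.
Ksp = [Ba²⁺]^3[PO₄³⁻]^2 = (3s)^3 · (2s)^2 = 108s^5
Ksp = 108 × (6.3798×10⁻⁷)^5 = 1.14×10⁻²⁹

Ksp = 1.14×10⁻²⁹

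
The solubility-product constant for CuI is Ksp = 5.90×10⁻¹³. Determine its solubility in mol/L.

7.68×10⁻⁷ M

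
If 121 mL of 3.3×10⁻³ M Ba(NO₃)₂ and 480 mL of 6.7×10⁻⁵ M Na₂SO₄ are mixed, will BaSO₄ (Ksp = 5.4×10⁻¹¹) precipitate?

Total volume after mixing = 121 + 480 = 601 mL.
[Ba²⁺] = (3.3×10⁻³)(121)/601 = 6.6×10⁻⁴ M
[SO₄²⁻] = (6.7×10⁻⁵)(480)/601 = 5.4×10⁻⁵ M
Q = [Ba²⁺][SO₄²⁻] = 3.6×10⁻⁸
Because Q > Ksp (3.6×10⁻⁸ vs 5.4×10⁻¹¹), a precipitate of BaSO₄ forms.

Yes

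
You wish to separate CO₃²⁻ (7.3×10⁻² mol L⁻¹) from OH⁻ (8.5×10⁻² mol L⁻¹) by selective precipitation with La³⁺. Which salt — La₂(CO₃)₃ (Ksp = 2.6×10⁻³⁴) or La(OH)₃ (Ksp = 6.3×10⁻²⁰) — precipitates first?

La(OH)₃

A salt starts to precipitate once the ion product Q reaches its Ksp.
For La₂(CO₃)₃: [La³⁺] = (Ksp/[CO₃²⁻]^3)^(1/2) = 8.2×10⁻¹⁶ mol L⁻¹
For La(OH)₃: [La³⁺] = (Ksp/[OH⁻]^3) = 1.0×10⁻¹⁶ mol L⁻¹
La(OH)₃ requires the lower [La³⁺], so it precipitates first.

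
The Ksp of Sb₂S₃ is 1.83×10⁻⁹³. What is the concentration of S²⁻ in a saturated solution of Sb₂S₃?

3.33×10⁻¹⁹ M

Sb₂S₃(s) ⇌ 2 Sb³⁺(aq) + 3 S²⁻(aq)
Call the molar solubility s, so that [Sb³⁺] = 2s and [S²⁻] = 3s.
Ksp = [Sb³⁺]^2[S²⁻]^3 = (2s)^2 · (3s)^3 = 108s^5 = 1.83×10⁻⁹³
s = 1.11×10⁻¹⁹ mol/L
[S²⁻] = 3s = 3.33×10⁻¹⁹ mol/L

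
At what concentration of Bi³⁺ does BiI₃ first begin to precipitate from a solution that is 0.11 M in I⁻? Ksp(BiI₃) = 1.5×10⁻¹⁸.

Precipitation begins when Q = Ksp.
BiI₃(s) ⇌ Bi³⁺(aq) + 3 I⁻(aq)
Ksp = [Bi³⁺][I⁻]^3 = [Bi³⁺](0.11)^3
[Bi³⁺] = 1.5×10⁻¹⁸ / (0.11)^3 = 1.1×10⁻¹⁵
[Bi³⁺] = 1.1×10⁻¹⁵ M

1.1×10⁻¹⁵ M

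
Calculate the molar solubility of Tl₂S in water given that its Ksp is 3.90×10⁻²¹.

Tl₂S(s) ⇌ 2 Tl⁺(aq) + S²⁻(aq)
Call the molar solubility s, so that [Tl⁺] = 2s and [S²⁻] = s.
Ksp = [Tl⁺]^2[S²⁻] = (2s)^2 · s = 4s^3
4s^3 = 3.90×10⁻²¹  ⇒  s^3 = 9.75×10⁻²²
Taking the 3rd root, s = 9.92×10⁻⁸ mol L⁻¹.

9.92×10⁻⁸ M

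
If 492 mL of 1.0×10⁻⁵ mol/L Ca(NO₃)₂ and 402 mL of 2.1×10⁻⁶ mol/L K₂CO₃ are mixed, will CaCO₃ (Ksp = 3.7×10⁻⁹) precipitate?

The combined volume is 894 mL.
[Ca²⁺] = (1.0×10⁻⁵)(492)/894 = 5.5×10⁻⁶ mol/L
[CO₃²⁻] = (2.1×10⁻⁶)(402)/894 = 9.4×10⁻⁷ mol/L
Q = [Ca²⁺][CO₃²⁻] = 5.2×10⁻¹²
Q < Ksp (5.2×10⁻¹² vs 3.7×10⁻⁹); the solution remains unsaturated and no precipitate forms.

No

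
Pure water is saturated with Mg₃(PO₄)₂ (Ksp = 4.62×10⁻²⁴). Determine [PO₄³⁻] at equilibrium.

1.69×10⁻⁵ M

Mg₃(PO₄)₂(s) ⇌ 3 Mg²⁺(aq) + 2 PO₄³⁻(aq)
With molar solubility s: [Mg²⁺] = 3s, [PO₄³⁻] = 2s.
Ksp = [Mg²⁺]^3[PO₄³⁻]^2 = (3s)^3 · (2s)^2 = 108s^5 = 4.62×10⁻²⁴
s = 8.44×10⁻⁶ mol L⁻¹
[PO₄³⁻] = 2s = 1.69×10⁻⁵ mol L⁻¹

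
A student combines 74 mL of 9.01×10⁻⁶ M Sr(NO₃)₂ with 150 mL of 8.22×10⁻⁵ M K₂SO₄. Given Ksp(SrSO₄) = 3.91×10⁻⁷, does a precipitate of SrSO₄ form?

No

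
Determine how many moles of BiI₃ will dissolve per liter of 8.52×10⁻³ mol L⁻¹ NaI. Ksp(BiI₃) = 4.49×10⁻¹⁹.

BiI₃(s) ⇌ Bi³⁺(aq) + 3 I⁻(aq)
I⁻ is already present at 8.52×10⁻³ mol L⁻¹. If s mol/L of BiI₃ dissolves, [Bi³⁺] = s while [I⁻] ≈ 8.52×10⁻³ mol L⁻¹.
Ksp = [Bi³⁺][I⁻]^3 = s(8.52×10⁻³)^3
s = 4.49×10⁻¹⁹ / (8.52×10⁻³)^3 = 7.26×10⁻¹³
s = 7.26×10⁻¹³ mol L⁻¹

7.26×10⁻¹³ M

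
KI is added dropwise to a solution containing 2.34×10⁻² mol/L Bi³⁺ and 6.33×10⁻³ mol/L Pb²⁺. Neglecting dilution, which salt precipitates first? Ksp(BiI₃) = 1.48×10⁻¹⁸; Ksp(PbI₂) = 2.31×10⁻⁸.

BiI₃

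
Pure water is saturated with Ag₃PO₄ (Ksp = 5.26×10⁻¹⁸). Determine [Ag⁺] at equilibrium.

6.30×10⁻⁵ M

Ag₃PO₄(s) ⇌ 3 Ag⁺(aq) + PO₄³⁻(aq)
With molar solubility s: [Ag⁺] = 3s, [PO₄³⁻] = s.
Ksp = [Ag⁺]^3[PO₄³⁻] = (3s)^3 · s = 27s^4 = 5.26×10⁻¹⁸
s = 2.10×10⁻⁵ mol L⁻¹
[Ag⁺] = 3s = 6.30×10⁻⁵ mol L⁻¹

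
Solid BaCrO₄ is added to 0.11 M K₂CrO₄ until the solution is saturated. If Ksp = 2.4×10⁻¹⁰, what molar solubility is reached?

BaCrO₄(s) ⇌ Ba²⁺(aq) + CrO₄²⁻(aq)
With CrO₄²⁻ already at 0.11 M and s small, take [CrO₄²⁻] ≈ 0.11 M and [Ba²⁺] = s.
Ksp = [Ba²⁺][CrO₄²⁻] = s(0.11)
s = 2.4×10⁻¹⁰ / (0.11) = 2.2×10⁻⁹
s = 2.2×10⁻⁹ M

2.2×10⁻⁹ M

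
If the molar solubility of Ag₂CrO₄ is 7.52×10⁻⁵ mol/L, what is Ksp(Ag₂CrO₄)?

Ag₂CrO₄(s) ⇌ 2 Ag⁺(aq) + CrO₄²⁻(aq)
If s mol/L of Ag₂CrO₄ dissolves, [Ag⁺] = 2s and [CrO₄²⁻] = s.
Ksp = [Ag⁺]^2[CrO₄²⁻] = (2s)^2 · s = 4s^3
Ksp = 4 × (7.52×10⁻⁵)^3 = 1.70×10⁻¹²

Ksp = 1.70×10⁻¹²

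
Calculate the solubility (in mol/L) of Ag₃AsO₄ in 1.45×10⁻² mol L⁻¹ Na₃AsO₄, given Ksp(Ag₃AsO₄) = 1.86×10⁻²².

7.80×10⁻⁸ M

Ag₃AsO₄(s) ⇌ 3 Ag⁺(aq) + AsO₄³⁻(aq)
Let s be the solubility of Ag₃AsO₄ here. The common ion gives [AsO₄³⁻] ≈ 1.45×10⁻² mol L⁻¹, and [Ag⁺] = 3s.
Ksp = [Ag⁺]^3[AsO₄³⁻] = (3s)^3(1.45×10⁻²)
(3s)^3 = 1.86×10⁻²² / (1.45×10⁻²) = 1.28×10⁻²⁰
s = 7.80×10⁻⁸ mol L⁻¹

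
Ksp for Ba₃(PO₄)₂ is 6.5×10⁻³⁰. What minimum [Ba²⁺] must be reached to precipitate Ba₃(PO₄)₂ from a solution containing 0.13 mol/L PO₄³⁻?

Precipitation of each salt begins when its ion product equals Ksp.
Ba₃(PO₄)₂(s) ⇌ 3 Ba²⁺(aq) + 2 PO₄³⁻(aq)
Ksp = [Ba²⁺]^3[PO₄³⁻]^2 = [Ba²⁺]^3(0.13)^2
[Ba²⁺]^3 = 6.5×10⁻³⁰ / (0.13)^2 = 3.8×10⁻²⁸
[Ba²⁺] = 7.3×10⁻¹⁰ mol/L

7.3×10⁻¹⁰ M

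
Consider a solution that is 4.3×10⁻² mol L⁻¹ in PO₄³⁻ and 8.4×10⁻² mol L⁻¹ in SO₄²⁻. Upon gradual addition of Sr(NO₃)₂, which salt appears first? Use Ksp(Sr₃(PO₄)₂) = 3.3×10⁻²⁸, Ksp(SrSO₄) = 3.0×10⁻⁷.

Sr₃(PO₄)₂

Precipitation begins when Q = Ksp.
For Sr₃(PO₄)₂: [Sr²⁺] = (Ksp/[PO₄³⁻]^2)^(1/3) = 5.6×10⁻⁹ mol L⁻¹
For SrSO₄: [Sr²⁺] = (Ksp/[SO₄²⁻]) = 3.6×10⁻⁶ mol L⁻¹
The smaller threshold [Sr²⁺] is reached first, so Sr₃(PO₄)₂ precipitates first.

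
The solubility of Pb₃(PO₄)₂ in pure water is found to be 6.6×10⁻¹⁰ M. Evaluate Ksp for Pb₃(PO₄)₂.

Pb₃(PO₄)₂(s) ⇌ 3 Pb²⁺(aq) + 2 PO₄³⁻(aq)
Call the molar solubility s, so that [Pb²⁺] = 3s and [PO₄³⁻] = 2s.
Ksp = [Pb²⁺]^3[PO₄³⁻]^2 = (3s)^3 · (2s)^2 = 108s^5
Ksp = 108 × (6.6×10⁻¹⁰)^5 = 1.4×10⁻⁴⁴

Ksp = 1.4×10⁻⁴⁴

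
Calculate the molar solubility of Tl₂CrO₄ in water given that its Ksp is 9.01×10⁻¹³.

Tl₂CrO₄(s) ⇌ 2 Tl⁺(aq) + CrO₄²⁻(aq)
For each mole of Tl₂CrO₄ that dissolves per liter, [Tl⁺] = 2s and [CrO₄²⁻] = s; let s denote this solubility.
Ksp = [Tl⁺]^2[CrO₄²⁻] = (2s)^2 · s = 4s^3
4s^3 = 9.01×10⁻¹³  ⇒  s^3 = 2.25×10⁻¹³
s = (2.25×10⁻¹³)^(1/3) = 6.08×10⁻⁵ M

6.08×10⁻⁵ M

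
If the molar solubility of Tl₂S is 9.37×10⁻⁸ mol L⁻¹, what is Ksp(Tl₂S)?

Ksp = 3.29×10⁻²¹

Tl₂S(s) ⇌ 2 Tl⁺(aq) + S²⁻(aq)
If s mol/L of Tl₂S dissolves, [Tl⁺] = 2s and [S²⁻] = s.
Ksp = [Tl⁺]^2[S²⁻] = (2s)^2 · s = 4s^3
Ksp = 4 × (9.37×10⁻⁸)^3 = 3.29×10⁻²¹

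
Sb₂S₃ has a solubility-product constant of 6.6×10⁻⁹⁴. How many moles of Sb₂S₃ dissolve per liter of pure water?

9.1×10⁻²⁰ M

Sb₂S₃(s) ⇌ 2 Sb³⁺(aq) + 3 S²⁻(aq)
If s mol/L of Sb₂S₃ dissolves, [Sb³⁺] = 2s and [S²⁻] = 3s.
Ksp = [Sb³⁺]^2[S²⁻]^3 = (2s)^2 · (3s)^3 = 108s^5
108s^5 = 6.6×10⁻⁹⁴  ⇒  s^5 = 6.1×10⁻⁹⁶
s = 9.1×10⁻²⁰ mol L⁻¹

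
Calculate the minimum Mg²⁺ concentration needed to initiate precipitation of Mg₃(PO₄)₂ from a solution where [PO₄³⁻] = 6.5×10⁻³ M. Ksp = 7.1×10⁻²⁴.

5.5×10⁻⁷ M

Precipitation begins when Q = Ksp.
Mg₃(PO₄)₂(s) ⇌ 3 Mg²⁺(aq) + 2 PO₄³⁻(aq)
Ksp = [Mg²⁺]^3[PO₄³⁻]^2 = [Mg²⁺]^3(6.5×10⁻³)^2
[Mg²⁺]^3 = 7.1×10⁻²⁴ / (6.5×10⁻³)^2 = 1.7×10⁻¹⁹
[Mg²⁺] = 5.5×10⁻⁷ M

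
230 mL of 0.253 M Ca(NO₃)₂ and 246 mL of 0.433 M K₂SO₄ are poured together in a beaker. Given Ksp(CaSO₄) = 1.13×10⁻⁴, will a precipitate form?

After mixing, V = 230 mL + 246 mL = 476 mL.
[Ca²⁺] = (0.253)(230)/476 = 0.122 M
[SO₄²⁻] = (0.433)(246)/476 = 0.224 M
Q = [Ca²⁺][SO₄²⁻] = 2.74×10⁻²
Q = 2.74×10⁻² > Ksp = 1.13×10⁻⁴, so the solution is supersaturated and CaSO₄ precipitates.

Yes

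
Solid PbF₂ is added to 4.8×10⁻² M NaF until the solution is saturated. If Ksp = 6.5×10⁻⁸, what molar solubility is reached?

2.8×10⁻⁵ M

PbF₂(s) ⇌ Pb²⁺(aq) + 2 F⁻(aq)
With F⁻ already at 4.8×10⁻² M and s small, take [F⁻] ≈ 4.8×10⁻² M and [Pb²⁺] = s.
Ksp = [Pb²⁺][F⁻]^2 = s(4.8×10⁻²)^2
s = 6.5×10⁻⁸ / (4.8×10⁻²)^2 = 2.8×10⁻⁵
s = 2.8×10⁻⁵ M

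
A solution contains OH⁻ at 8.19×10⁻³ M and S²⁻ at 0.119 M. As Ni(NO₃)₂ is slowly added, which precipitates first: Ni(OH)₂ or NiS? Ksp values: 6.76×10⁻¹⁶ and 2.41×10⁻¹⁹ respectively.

NiS

A salt starts to precipitate once the ion product Q reaches its Ksp.
For Ni(OH)₂: [Ni²⁺] = (Ksp/[OH⁻]^2) = 1.01×10⁻¹¹ M
For NiS: [Ni²⁺] = (Ksp/[S²⁻]) = 2.03×10⁻¹⁸ M
Since NiS needs less Ni²⁺ to reach saturation, it precipitates first.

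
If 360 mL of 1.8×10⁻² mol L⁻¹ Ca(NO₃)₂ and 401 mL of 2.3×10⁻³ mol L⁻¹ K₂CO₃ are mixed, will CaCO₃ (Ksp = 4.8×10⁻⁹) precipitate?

The combined volume is 761 mL.
[Ca²⁺] = (1.8×10⁻²)(360)/761 = 8.5×10⁻³ mol L⁻¹
[CO₃²⁻] = (2.3×10⁻³)(401)/761 = 1.2×10⁻³ mol L⁻¹
Q = [Ca²⁺][CO₃²⁻] = 1.0×10⁻⁵
Q = 1.0×10⁻⁵ > Ksp = 4.8×10⁻⁹, so the solution is supersaturated and CaCO₃ precipitates.

Yes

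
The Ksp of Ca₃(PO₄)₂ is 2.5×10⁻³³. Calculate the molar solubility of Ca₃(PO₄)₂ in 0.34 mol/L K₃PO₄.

9.3×10⁻¹² M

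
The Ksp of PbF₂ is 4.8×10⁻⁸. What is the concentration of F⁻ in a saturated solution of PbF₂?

4.6×10⁻³ M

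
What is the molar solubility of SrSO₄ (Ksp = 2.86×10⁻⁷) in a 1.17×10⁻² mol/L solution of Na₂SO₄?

SrSO₄(s) ⇌ Sr²⁺(aq) + SO₄²⁻(aq)
Let s be the solubility of SrSO₄ here. The common ion gives [SO₄²⁻] ≈ 1.17×10⁻² mol/L, and [Sr²⁺] = s.
Ksp = [Sr²⁺][SO₄²⁻] = s(1.17×10⁻²)
s = 2.86×10⁻⁷ / (1.17×10⁻²) = 2.44×10⁻⁵
s = 2.44×10⁻⁵ mol/L

2.44×10⁻⁵ M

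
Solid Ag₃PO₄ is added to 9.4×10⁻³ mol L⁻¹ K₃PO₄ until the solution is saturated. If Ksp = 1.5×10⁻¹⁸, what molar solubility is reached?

1.8×10⁻⁶ M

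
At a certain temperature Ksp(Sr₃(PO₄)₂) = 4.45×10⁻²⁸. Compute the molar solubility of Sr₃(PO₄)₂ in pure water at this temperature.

Sr₃(PO₄)₂(s) ⇌ 3 Sr²⁺(aq) + 2 PO₄³⁻(aq)
For each mole of Sr₃(PO₄)₂ that dissolves per liter, [Sr²⁺] = 3s and [PO₄³⁻] = 2s; let s denote this solubility.
Ksp = [Sr²⁺]^3[PO₄³⁻]^2 = (3s)^3 · (2s)^2 = 108s^5
108s^5 = 4.45×10⁻²⁸  ⇒  s^5 = 4.12×10⁻³⁰
s = (4.12×10⁻³⁰)^(1/5) = 1.33×10⁻⁶ mol/L

1.33×10⁻⁶ M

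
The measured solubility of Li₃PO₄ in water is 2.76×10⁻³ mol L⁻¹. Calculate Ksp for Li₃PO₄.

Ksp = 1.57×10⁻⁹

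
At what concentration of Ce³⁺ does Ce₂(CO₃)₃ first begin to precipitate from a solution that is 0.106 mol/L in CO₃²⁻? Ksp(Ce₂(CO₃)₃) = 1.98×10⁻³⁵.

1.29×10⁻¹⁶ M

The threshold for precipitation is Q = Ksp.
Ce₂(CO₃)₃(s) ⇌ 2 Ce³⁺(aq) + 3 CO₃²⁻(aq)
Ksp = [Ce³⁺]^2[CO₃²⁻]^3 = [Ce³⁺]^2(0.106)^3
[Ce³⁺]^2 = 1.98×10⁻³⁵ / (0.106)^3 = 1.66×10⁻³²
[Ce³⁺] = 1.29×10⁻¹⁶ mol/L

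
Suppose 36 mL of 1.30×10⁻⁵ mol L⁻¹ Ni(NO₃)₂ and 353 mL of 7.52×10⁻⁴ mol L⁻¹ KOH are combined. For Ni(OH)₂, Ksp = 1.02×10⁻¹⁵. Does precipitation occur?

The combined volume is 389 mL.
[Ni²⁺] = (1.30×10⁻⁵)(36)/389 = 1.20×10⁻⁶ mol L⁻¹
[OH⁻] = (7.52×10⁻⁴)(353)/389 = 6.82×10⁻⁴ mol L⁻¹
Q = [Ni²⁺][OH⁻]^2 = 5.60×10⁻¹³
Because Q > Ksp (5.60×10⁻¹³ vs 1.02×10⁻¹⁵), a precipitate of Ni(OH)₂ forms.

Yes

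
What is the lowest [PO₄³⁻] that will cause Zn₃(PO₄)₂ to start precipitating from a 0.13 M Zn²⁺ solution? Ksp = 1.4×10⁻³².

2.5×10⁻¹⁵ M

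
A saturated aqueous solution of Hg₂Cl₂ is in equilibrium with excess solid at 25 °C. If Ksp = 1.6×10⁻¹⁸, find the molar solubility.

Hg₂Cl₂(s) ⇌ Hg₂²⁺(aq) + 2 Cl⁻(aq)
Let s be the molar solubility. Then [Hg₂²⁺] = s and [Cl⁻] = 2s.
Ksp = [Hg₂²⁺][Cl⁻]^2 = s · (2s)^2 = 4s^3
4s^3 = 1.6×10⁻¹⁸  ⇒  s^3 = 4.0×10⁻¹⁹
s = 7.4×10⁻⁷ mol/L

7.4×10⁻⁷ M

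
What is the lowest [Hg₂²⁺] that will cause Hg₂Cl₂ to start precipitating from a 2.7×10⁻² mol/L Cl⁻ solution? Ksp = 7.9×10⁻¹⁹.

1.1×10⁻¹⁵ M

A salt starts to precipitate once the ion product Q reaches its Ksp.
Hg₂Cl₂(s) ⇌ Hg₂²⁺(aq) + 2 Cl⁻(aq)
Ksp = [Hg₂²⁺][Cl⁻]^2 = [Hg₂²⁺](2.7×10⁻²)^2
[Hg₂²⁺] = 7.9×10⁻¹⁹ / (2.7×10⁻²)^2 = 1.1×10⁻¹⁵
[Hg₂²⁺] = 1.1×10⁻¹⁵ mol/L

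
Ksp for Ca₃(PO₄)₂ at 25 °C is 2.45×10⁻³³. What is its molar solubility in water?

Ca₃(PO₄)₂(s) ⇌ 3 Ca²⁺(aq) + 2 PO₄³⁻(aq)
For each mole of Ca₃(PO₄)₂ that dissolves per liter, [Ca²⁺] = 3s and [PO₄³⁻] = 2s; let s denote this solubility.
Ksp = [Ca²⁺]^3[PO₄³⁻]^2 = (3s)^3 · (2s)^2 = 108s^5
108s^5 = 2.45×10⁻³³  ⇒  s^5 = 2.27×10⁻³⁵
s = (2.27×10⁻³⁵)^(1/5) = 1.18×10⁻⁷ mol/L

1.18×10⁻⁷ M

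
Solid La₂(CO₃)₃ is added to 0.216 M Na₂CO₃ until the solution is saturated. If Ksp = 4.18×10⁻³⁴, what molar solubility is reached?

1.02×10⁻¹⁶ M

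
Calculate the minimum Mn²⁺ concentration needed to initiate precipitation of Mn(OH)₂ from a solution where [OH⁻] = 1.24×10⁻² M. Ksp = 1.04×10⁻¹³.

The threshold for precipitation is Q = Ksp.
Mn(OH)₂(s) ⇌ Mn²⁺(aq) + 2 OH⁻(aq)
Ksp = [Mn²⁺][OH⁻]^2 = [Mn²⁺](1.24×10⁻²)^2
[Mn²⁺] = 1.04×10⁻¹³ / (1.24×10⁻²)^2 = 6.76×10⁻¹⁰
[Mn²⁺] = 6.76×10⁻¹⁰ M

6.76×10⁻¹⁰ M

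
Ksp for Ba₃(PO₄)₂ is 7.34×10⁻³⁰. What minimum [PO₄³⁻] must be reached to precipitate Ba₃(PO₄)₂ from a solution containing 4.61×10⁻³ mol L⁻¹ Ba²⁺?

8.66×10⁻¹² M

The threshold for precipitation is Q = Ksp.
Ba₃(PO₄)₂(s) ⇌ 3 Ba²⁺(aq) + 2 PO₄³⁻(aq)
Ksp = [Ba²⁺]^3[PO₄³⁻]^2 = [PO₄³⁻]^2(4.61×10⁻³)^3
[PO₄³⁻]^2 = 7.34×10⁻³⁰ / (4.61×10⁻³)^3 = 7.49×10⁻²³
[PO₄³⁻] = 8.66×10⁻¹² mol L⁻¹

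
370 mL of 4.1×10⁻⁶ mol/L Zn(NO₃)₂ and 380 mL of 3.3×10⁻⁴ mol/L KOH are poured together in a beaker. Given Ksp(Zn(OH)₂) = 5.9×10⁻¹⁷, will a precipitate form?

Total volume after mixing = 370 + 380 = 750 mL.
[Zn²⁺] = (4.1×10⁻⁶)(370)/750 = 2.0×10⁻⁶ mol/L
[OH⁻] = (3.3×10⁻⁴)(380)/750 = 1.7×10⁻⁴ mol/L
Q = [Zn²⁺][OH⁻]^2 = 5.7×10⁻¹⁴
Because Q > Ksp (5.7×10⁻¹⁴ vs 5.9×10⁻¹⁷), a precipitate of Zn(OH)₂ forms.

Yes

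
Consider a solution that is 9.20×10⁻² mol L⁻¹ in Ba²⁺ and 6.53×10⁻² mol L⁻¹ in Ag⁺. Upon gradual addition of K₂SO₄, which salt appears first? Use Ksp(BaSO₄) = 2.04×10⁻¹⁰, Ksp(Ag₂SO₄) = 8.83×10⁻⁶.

BaSO₄

Precipitation begins when Q = Ksp.
For BaSO₄: [SO₄²⁻] = (Ksp/[Ba²⁺]) = 2.22×10⁻⁹ mol L⁻¹
For Ag₂SO₄: [SO₄²⁻] = (Ksp/[Ag⁺]^2) = 2.07×10⁻³ mol L⁻¹
Since BaSO₄ needs less SO₄²⁻ to reach saturation, it precipitates first.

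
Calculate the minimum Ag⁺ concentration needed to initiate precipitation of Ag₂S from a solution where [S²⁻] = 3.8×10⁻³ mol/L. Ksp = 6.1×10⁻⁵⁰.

4.0×10⁻²⁴ M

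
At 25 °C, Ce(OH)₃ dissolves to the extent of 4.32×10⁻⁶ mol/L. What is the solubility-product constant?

Ksp = 9.40×10⁻²¹

Ce(OH)₃(s) ⇌ Ce³⁺(aq) + 3 OH⁻(aq)
With molar solubility s: [Ce³⁺] = s, [OH⁻] = 3s.
Ksp = [Ce³⁺][OH⁻]^3 = s · (3s)^3 = 27s^4
Ksp = 27 × (4.32×10⁻⁶)^4 = 9.40×10⁻²¹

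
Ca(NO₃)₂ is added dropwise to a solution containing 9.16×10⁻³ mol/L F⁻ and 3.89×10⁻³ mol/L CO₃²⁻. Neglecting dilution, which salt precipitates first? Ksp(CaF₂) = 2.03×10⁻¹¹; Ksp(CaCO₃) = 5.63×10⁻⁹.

Precipitation of each salt begins when its ion product equals Ksp.
For CaF₂: [Ca²⁺] = (Ksp/[F⁻]^2) = 2.42×10⁻⁷ mol/L
For CaCO₃: [Ca²⁺] = (Ksp/[CO₃²⁻]) = 1.45×10⁻⁶ mol/L
The smaller threshold [Ca²⁺] is reached first, so CaF₂ precipitates first.

CaF₂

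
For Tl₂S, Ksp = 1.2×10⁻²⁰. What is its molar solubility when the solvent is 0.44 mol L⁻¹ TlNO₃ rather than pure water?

6.2×10⁻²⁰ M

Tl₂S(s) ⇌ 2 Tl⁺(aq) + S²⁻(aq)
With Tl⁺ already at 0.44 mol L⁻¹ and s small, take [Tl⁺] ≈ 0.44 mol L⁻¹ and [S²⁻] = s.
Ksp = [Tl⁺]^2[S²⁻] = (0.44)^2s
s = 1.2×10⁻²⁰ / (0.44)^2 = 6.2×10⁻²⁰
s = 6.2×10⁻²⁰ mol L⁻¹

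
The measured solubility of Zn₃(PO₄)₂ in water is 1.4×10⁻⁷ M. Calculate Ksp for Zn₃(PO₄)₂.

Zn₃(PO₄)₂(s) ⇌ 3 Zn²⁺(aq) + 2 PO₄³⁻(aq)
For each mole of Zn₃(PO₄)₂ that dissolves per liter, [Zn²⁺] = 3s and [PO₄³⁻] = 2s; let s denote this solubility.
Ksp = [Zn²⁺]^3[PO₄³⁻]^2 = (3s)^3 · (2s)^2 = 108s^5
Ksp = 108 × (1.4×10⁻⁷)^5 = 5.8×10⁻³³

Ksp = 5.8×10⁻³³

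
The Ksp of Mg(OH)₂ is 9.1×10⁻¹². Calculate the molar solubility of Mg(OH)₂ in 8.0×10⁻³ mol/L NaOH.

1.4×10⁻⁷ M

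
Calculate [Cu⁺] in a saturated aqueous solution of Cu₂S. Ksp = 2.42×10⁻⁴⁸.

Cu₂S(s) ⇌ 2 Cu⁺(aq) + S²⁻(aq)
If s mol/L of Cu₂S dissolves, [Cu⁺] = 2s and [S²⁻] = s.
Ksp = [Cu⁺]^2[S²⁻] = (2s)^2 · s = 4s^3 = 2.42×10⁻⁴⁸
s = 8.46×10⁻¹⁷ M
[Cu⁺] = 2s = 1.69×10⁻¹⁶ M

1.69×10⁻¹⁶ M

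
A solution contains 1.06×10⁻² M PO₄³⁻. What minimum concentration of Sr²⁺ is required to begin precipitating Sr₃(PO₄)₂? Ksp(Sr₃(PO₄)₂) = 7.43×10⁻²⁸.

1.88×10⁻⁸ M

Each salt precipitates once Q = Ksp for that salt.
Sr₃(PO₄)₂(s) ⇌ 3 Sr²⁺(aq) + 2 PO₄³⁻(aq)
Ksp = [Sr²⁺]^3[PO₄³⁻]^2 = [Sr²⁺]^3(1.06×10⁻²)^2
[Sr²⁺]^3 = 7.43×10⁻²⁸ / (1.06×10⁻²)^2 = 6.61×10⁻²⁴
[Sr²⁺] = 1.88×10⁻⁸ M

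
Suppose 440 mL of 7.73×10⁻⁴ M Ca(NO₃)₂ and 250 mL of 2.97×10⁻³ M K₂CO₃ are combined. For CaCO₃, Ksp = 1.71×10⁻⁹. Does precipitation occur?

Yes

After mixing, V = 440 mL + 250 mL = 690 mL.
[Ca²⁺] = (7.73×10⁻⁴)(440)/690 = 4.93×10⁻⁴ M
[CO₃²⁻] = (2.97×10⁻³)(250)/690 = 1.08×10⁻³ M
Q = [Ca²⁺][CO₃²⁻] = 5.30×10⁻⁷
Q = 5.30×10⁻⁷ > Ksp = 1.71×10⁻⁹, so the solution is supersaturated and CaCO₃ precipitates.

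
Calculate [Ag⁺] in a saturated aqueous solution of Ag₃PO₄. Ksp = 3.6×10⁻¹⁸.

Ag₃PO₄(s) ⇌ 3 Ag⁺(aq) + PO₄³⁻(aq)
Call the molar solubility s, so that [Ag⁺] = 3s and [PO₄³⁻] = s.
Ksp = [Ag⁺]^3[PO₄³⁻] = (3s)^3 · s = 27s^4 = 3.6×10⁻¹⁸
s = 1.9×10⁻⁵ M
[Ag⁺] = 3s = 5.7×10⁻⁵ M

5.7×10⁻⁵ M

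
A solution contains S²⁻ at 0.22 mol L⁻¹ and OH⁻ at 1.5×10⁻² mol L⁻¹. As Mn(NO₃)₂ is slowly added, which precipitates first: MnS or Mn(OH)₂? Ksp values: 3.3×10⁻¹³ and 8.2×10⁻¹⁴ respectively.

MnS

Precipitation begins when Q = Ksp.
For MnS: [Mn²⁺] = (Ksp/[S²⁻]) = 1.5×10⁻¹² mol L⁻¹
For Mn(OH)₂: [Mn²⁺] = (Ksp/[OH⁻]^2) = 3.6×10⁻¹⁰ mol L⁻¹
Since MnS needs less Mn²⁺ to reach saturation, it precipitates first.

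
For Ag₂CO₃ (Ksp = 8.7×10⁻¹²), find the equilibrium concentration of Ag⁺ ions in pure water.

2.6×10⁻⁴ M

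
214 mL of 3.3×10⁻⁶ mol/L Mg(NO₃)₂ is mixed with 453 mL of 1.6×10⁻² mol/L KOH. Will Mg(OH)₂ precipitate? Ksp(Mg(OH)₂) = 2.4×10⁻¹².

Yes

After mixing, V = 214 mL + 453 mL = 667 mL.
[Mg²⁺] = (3.3×10⁻⁶)(214)/667 = 1.1×10⁻⁶ mol/L
[OH⁻] = (1.6×10⁻²)(453)/667 = 1.1×10⁻² mol/L
Q = [Mg²⁺][OH⁻]^2 = 1.3×10⁻¹⁰
Since Q (1.3×10⁻¹⁰) exceeds Ksp (2.4×10⁻¹²), Mg(OH)₂ will precipitate.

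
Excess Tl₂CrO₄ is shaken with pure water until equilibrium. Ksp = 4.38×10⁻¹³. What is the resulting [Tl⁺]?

9.57×10⁻⁵ M

Tl₂CrO₄(s) ⇌ 2 Tl⁺(aq) + CrO₄²⁻(aq)
With molar solubility s: [Tl⁺] = 2s, [CrO₄²⁻] = s.
Ksp = [Tl⁺]^2[CrO₄²⁻] = (2s)^2 · s = 4s^3 = 4.38×10⁻¹³
s = 4.78×10⁻⁵ mol/L
[Tl⁺] = 2s = 9.57×10⁻⁵ mol/L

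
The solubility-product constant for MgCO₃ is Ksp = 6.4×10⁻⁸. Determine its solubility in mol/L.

2.5×10⁻⁴ M

MgCO₃(s) ⇌ Mg²⁺(aq) + CO₃²⁻(aq)
For each mole of MgCO₃ that dissolves per liter, [Mg²⁺] = s and [CO₃²⁻] = s; let s denote this solubility.
Ksp = [Mg²⁺][CO₃²⁻] = s · s = s^2
s^2 = 6.4×10⁻⁸
Taking the 2nd root, s = 2.5×10⁻⁴ M.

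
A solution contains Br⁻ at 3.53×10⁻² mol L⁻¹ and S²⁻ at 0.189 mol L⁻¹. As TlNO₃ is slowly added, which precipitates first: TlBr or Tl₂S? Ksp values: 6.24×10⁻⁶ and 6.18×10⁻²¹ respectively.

Tl₂S

Precipitation begins when Q = Ksp.
For TlBr: [Tl⁺] = (Ksp/[Br⁻]) = 1.77×10⁻⁴ mol L⁻¹
For Tl₂S: [Tl⁺] = (Ksp/[S²⁻])^(1/2) = 1.81×10⁻¹⁰ mol L⁻¹
Since Tl₂S needs less Tl⁺ to reach saturation, it precipitates first.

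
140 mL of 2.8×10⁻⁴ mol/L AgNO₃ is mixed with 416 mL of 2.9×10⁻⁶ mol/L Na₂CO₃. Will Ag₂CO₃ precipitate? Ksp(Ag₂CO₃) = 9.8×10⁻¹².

No

The combined volume is 556 mL.
[Ag⁺] = (2.8×10⁻⁴)(140)/556 = 7.1×10⁻⁵ mol/L
[CO₃²⁻] = (2.9×10⁻⁶)(416)/556 = 2.2×10⁻⁶ mol/L
Q = [Ag⁺]^2[CO₃²⁻] = 1.1×10⁻¹⁴
Since Q (1.1×10⁻¹⁴) is less than Ksp (9.8×10⁻¹²), no Ag₂CO₃ precipitates.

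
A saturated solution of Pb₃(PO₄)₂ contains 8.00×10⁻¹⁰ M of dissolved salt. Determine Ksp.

Ksp = 3.54×10⁻⁴⁴

Pb₃(PO₄)₂(s) ⇌ 3 Pb²⁺(aq) + 2 PO₄³⁻(aq)
Let s be the molar solubility. Then [Pb²⁺] = 3s and [PO₄³⁻] = 2s.
Ksp = [Pb²⁺]^3[PO₄³⁻]^2 = (3s)^3 · (2s)^2 = 108s^5
Ksp = 108 × (8.00×10⁻¹⁰)^5 = 3.54×10⁻⁴⁴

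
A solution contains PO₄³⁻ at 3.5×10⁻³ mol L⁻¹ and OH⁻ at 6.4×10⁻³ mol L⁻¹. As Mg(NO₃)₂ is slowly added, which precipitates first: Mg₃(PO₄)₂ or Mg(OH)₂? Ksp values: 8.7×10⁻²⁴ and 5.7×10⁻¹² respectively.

Mg(OH)₂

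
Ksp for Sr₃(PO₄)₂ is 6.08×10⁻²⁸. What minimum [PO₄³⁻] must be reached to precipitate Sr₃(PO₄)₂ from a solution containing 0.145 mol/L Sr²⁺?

Precipitation of each salt begins when its ion product equals Ksp.
Sr₃(PO₄)₂(s) ⇌ 3 Sr²⁺(aq) + 2 PO₄³⁻(aq)
Ksp = [Sr²⁺]^3[PO₄³⁻]^2 = [PO₄³⁻]^2(0.145)^3
[PO₄³⁻]^2 = 6.08×10⁻²⁸ / (0.145)^3 = 1.99×10⁻²⁵
[PO₄³⁻] = 4.47×10⁻¹³ mol/L

4.47×10⁻¹³ M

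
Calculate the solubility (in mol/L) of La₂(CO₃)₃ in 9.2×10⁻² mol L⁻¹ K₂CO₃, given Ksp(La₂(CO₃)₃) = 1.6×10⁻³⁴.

2.3×10⁻¹⁶ M

La₂(CO₃)₃(s) ⇌ 2 La³⁺(aq) + 3 CO₃²⁻(aq)
Let s be the solubility of La₂(CO₃)₃ here. The common ion gives [CO₃²⁻] ≈ 9.2×10⁻² mol L⁻¹, and [La³⁺] = 2s.
Ksp = [La³⁺]^2[CO₃²⁻]^3 = (2s)^2(9.2×10⁻²)^3
(2s)^2 = 1.6×10⁻³⁴ / (9.2×10⁻²)^3 = 2.1×10⁻³¹
s = 2.3×10⁻¹⁶ mol L⁻¹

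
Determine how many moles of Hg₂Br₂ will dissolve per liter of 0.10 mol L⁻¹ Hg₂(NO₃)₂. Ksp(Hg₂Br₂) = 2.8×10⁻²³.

8.4×10⁻¹² M

Hg₂Br₂(s) ⇌ Hg₂²⁺(aq) + 2 Br⁻(aq)
With Hg₂²⁺ already at 0.10 mol L⁻¹ and s small, take [Hg₂²⁺] ≈ 0.10 mol L⁻¹ and [Br⁻] = 2s.
Ksp = [Hg₂²⁺][Br⁻]^2 = (0.10)(2s)^2
(2s)^2 = 2.8×10⁻²³ / (0.10) = 2.8×10⁻²²
s = 8.4×10⁻¹² mol L⁻¹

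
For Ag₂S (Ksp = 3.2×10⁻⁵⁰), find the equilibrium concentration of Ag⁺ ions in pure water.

4.0×10⁻¹⁷ M

Ag₂S(s) ⇌ 2 Ag⁺(aq) + S²⁻(aq)
For each mole of Ag₂S that dissolves per liter, [Ag⁺] = 2s and [S²⁻] = s; let s denote this solubility.
Ksp = [Ag⁺]^2[S²⁻] = (2s)^2 · s = 4s^3 = 3.2×10⁻⁵⁰
s = 2.0×10⁻¹⁷ mol/L
[Ag⁺] = 2s = 4.0×10⁻¹⁷ mol/L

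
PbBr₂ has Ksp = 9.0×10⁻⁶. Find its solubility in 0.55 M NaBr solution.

3.0×10⁻⁵ M

PbBr₂(s) ⇌ Pb²⁺(aq) + 2 Br⁻(aq)
Let s be the solubility of PbBr₂ here. The common ion gives [Br⁻] ≈ 0.55 M, and [Pb²⁺] = s.
Ksp = [Pb²⁺][Br⁻]^2 = s(0.55)^2
s = 9.0×10⁻⁶ / (0.55)^2 = 3.0×10⁻⁵
s = 3.0×10⁻⁵ M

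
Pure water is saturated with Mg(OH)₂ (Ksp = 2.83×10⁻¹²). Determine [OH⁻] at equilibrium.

1.78×10⁻⁴ M

Mg(OH)₂(s) ⇌ Mg²⁺(aq) + 2 OH⁻(aq)
Call the molar solubility s, so that [Mg²⁺] = s and [OH⁻] = 2s.
Ksp = [Mg²⁺][OH⁻]^2 = s · (2s)^2 = 4s^3 = 2.83×10⁻¹²
s = 8.91×10⁻⁵ M
[OH⁻] = 2s = 1.78×10⁻⁴ M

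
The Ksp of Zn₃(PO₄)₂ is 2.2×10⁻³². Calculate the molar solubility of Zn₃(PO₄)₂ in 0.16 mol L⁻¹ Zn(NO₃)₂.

Zn₃(PO₄)₂(s) ⇌ 3 Zn²⁺(aq) + 2 PO₄³⁻(aq)
Let s be the solubility of Zn₃(PO₄)₂ here. The common ion gives [Zn²⁺] ≈ 0.16 mol L⁻¹, and [PO₄³⁻] = 2s.
Ksp = [Zn²⁺]^3[PO₄³⁻]^2 = (0.16)^3(2s)^2
(2s)^2 = 2.2×10⁻³² / (0.16)^3 = 5.4×10⁻³⁰
s = 1.2×10⁻¹⁵ mol L⁻¹

1.2×10⁻¹⁵ M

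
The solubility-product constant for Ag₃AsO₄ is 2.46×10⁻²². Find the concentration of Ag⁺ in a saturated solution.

Ag₃AsO₄(s) ⇌ 3 Ag⁺(aq) + AsO₄³⁻(aq)
Call the molar solubility s, so that [Ag⁺] = 3s and [AsO₄³⁻] = s.
Ksp = [Ag⁺]^3[AsO₄³⁻] = (3s)^3 · s = 27s^4 = 2.46×10⁻²²
s = 1.74×10⁻⁶ mol/L
[Ag⁺] = 3s = 5.21×10⁻⁶ mol/L

5.21×10⁻⁶ M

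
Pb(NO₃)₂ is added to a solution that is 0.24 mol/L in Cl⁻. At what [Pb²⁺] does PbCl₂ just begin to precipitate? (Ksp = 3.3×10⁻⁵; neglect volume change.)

5.7×10⁻⁴ M

Precipitation begins when Q = Ksp.
PbCl₂(s) ⇌ Pb²⁺(aq) + 2 Cl⁻(aq)
Ksp = [Pb²⁺][Cl⁻]^2 = [Pb²⁺](0.24)^2
[Pb²⁺] = 3.3×10⁻⁵ / (0.24)^2 = 5.7×10⁻⁴
[Pb²⁺] = 5.7×10⁻⁴ mol/L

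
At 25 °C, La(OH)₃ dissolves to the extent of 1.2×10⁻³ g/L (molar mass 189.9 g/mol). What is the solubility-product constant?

Convert to molarity: s = 1.2×10⁻³ / 189.9 = 6.319×10⁻⁶ mol/L
La(OH)₃(s) ⇌ La³⁺(aq) + 3 OH⁻(aq)
With molar solubility s: [La³⁺] = s, [OH⁻] = 3s.
Ksp = [La³⁺][OH⁻]^3 = s · (3s)^3 = 27s^4
Ksp = 27 × (6.319×10⁻⁶)^4 = 4.3×10⁻²⁰

Ksp = 4.3×10⁻²⁰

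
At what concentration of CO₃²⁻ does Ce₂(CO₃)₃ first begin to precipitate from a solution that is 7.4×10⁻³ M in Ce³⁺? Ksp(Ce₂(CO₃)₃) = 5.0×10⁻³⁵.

9.7×10⁻¹¹ M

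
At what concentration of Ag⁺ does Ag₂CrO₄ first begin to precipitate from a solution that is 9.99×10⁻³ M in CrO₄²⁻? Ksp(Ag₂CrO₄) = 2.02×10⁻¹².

Precipitation begins when Q = Ksp.
Ag₂CrO₄(s) ⇌ 2 Ag⁺(aq) + CrO₄²⁻(aq)
Ksp = [Ag⁺]^2[CrO₄²⁻] = [Ag⁺]^2(9.99×10⁻³)
[Ag⁺]^2 = 2.02×10⁻¹² / (9.99×10⁻³) = 2.02×10⁻¹⁰
[Ag⁺] = 1.42×10⁻⁵ M

1.42×10⁻⁵ M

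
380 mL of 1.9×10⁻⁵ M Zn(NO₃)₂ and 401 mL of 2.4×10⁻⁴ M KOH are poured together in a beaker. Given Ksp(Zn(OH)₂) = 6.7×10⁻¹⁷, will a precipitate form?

Yes

After mixing, V = 380 mL + 401 mL = 781 mL.
[Zn²⁺] = (1.9×10⁻⁵)(380)/781 = 9.2×10⁻⁶ M
[OH⁻] = (2.4×10⁻⁴)(401)/781 = 1.2×10⁻⁴ M
Q = [Zn²⁺][OH⁻]^2 = 1.4×10⁻¹³
Since Q (1.4×10⁻¹³) exceeds Ksp (6.7×10⁻¹⁷), Zn(OH)₂ will precipitate.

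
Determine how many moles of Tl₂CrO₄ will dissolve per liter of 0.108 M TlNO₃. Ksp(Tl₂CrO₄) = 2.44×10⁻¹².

2.09×10⁻¹⁰ M

Tl₂CrO₄(s) ⇌ 2 Tl⁺(aq) + CrO₄²⁻(aq)
The solution already contains Tl⁺ at 0.108 M. Let s be the molar solubility of Tl₂CrO₄.
[Tl⁺] ≈ 0.108 M (common ion dominates); [CrO₄²⁻] = s.
Ksp = [Tl⁺]^2[CrO₄²⁻] = (0.108)^2s
s = 2.44×10⁻¹² / (0.108)^2 = 2.09×10⁻¹⁰
s = 2.09×10⁻¹⁰ M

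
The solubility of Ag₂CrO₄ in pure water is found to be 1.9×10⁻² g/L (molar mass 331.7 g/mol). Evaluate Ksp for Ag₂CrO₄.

Ksp = 7.5×10⁻¹³

Convert to molarity: s = 1.9×10⁻² / 331.7 = 5.728×10⁻⁵ mol/L
Ag₂CrO₄(s) ⇌ 2 Ag⁺(aq) + CrO₄²⁻(aq)
For each mole of Ag₂CrO₄ that dissolves per liter, [Ag⁺] = 2s and [CrO₄²⁻] = s; let s denote this solubility.
Ksp = [Ag⁺]^2[CrO₄²⁻] = (2s)^2 · s = 4s^3
Ksp = 4 × (5.728×10⁻⁵)^3 = 7.5×10⁻¹³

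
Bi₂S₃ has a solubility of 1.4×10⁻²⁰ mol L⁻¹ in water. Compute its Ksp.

Ksp = 5.8×10⁻⁹⁸

Bi₂S₃(s) ⇌ 2 Bi³⁺(aq) + 3 S²⁻(aq)
Let s be the molar solubility. Then [Bi³⁺] = 2s and [S²⁻] = 3s.
Ksp = [Bi³⁺]^2[S²⁻]^3 = (2s)^2 · (3s)^3 = 108s^5
Ksp = 108 × (1.4×10⁻²⁰)^5 = 5.8×10⁻⁹⁸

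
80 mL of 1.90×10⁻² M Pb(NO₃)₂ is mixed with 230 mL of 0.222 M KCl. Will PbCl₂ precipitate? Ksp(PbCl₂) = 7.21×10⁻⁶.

Yes

Total volume after mixing = 80 + 230 = 310 mL.
[Pb²⁺] = (1.90×10⁻²)(80)/310 = 4.90×10⁻³ M
[Cl⁻] = (0.222)(230)/310 = 0.165 M
Q = [Pb²⁺][Cl⁻]^2 = 1.33×10⁻⁴
Q = 1.33×10⁻⁴ > Ksp = 7.21×10⁻⁶, so the solution is supersaturated and PbCl₂ precipitates.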